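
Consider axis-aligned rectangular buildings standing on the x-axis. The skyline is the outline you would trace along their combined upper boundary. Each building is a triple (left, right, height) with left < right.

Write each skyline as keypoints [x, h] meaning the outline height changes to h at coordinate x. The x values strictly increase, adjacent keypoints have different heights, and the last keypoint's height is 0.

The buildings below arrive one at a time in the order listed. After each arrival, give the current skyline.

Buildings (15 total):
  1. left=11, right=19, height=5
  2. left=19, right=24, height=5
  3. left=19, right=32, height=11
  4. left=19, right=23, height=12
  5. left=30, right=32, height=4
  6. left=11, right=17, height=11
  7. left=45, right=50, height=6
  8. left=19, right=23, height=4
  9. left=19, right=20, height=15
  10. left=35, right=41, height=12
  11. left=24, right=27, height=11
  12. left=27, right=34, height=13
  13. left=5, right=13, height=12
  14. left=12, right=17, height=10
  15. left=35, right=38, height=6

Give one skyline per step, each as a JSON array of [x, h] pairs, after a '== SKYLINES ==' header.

== SKYLINES ==
[[11,5],[19,0]]
[[11,5],[24,0]]
[[11,5],[19,11],[32,0]]
[[11,5],[19,12],[23,11],[32,0]]
[[11,5],[19,12],[23,11],[32,0]]
[[11,11],[17,5],[19,12],[23,11],[32,0]]
[[11,11],[17,5],[19,12],[23,11],[32,0],[45,6],[50,0]]
[[11,11],[17,5],[19,12],[23,11],[32,0],[45,6],[50,0]]
[[11,11],[17,5],[19,15],[20,12],[23,11],[32,0],[45,6],[50,0]]
[[11,11],[17,5],[19,15],[20,12],[23,11],[32,0],[35,12],[41,0],[45,6],[50,0]]
[[11,11],[17,5],[19,15],[20,12],[23,11],[32,0],[35,12],[41,0],[45,6],[50,0]]
[[11,11],[17,5],[19,15],[20,12],[23,11],[27,13],[34,0],[35,12],[41,0],[45,6],[50,0]]
[[5,12],[13,11],[17,5],[19,15],[20,12],[23,11],[27,13],[34,0],[35,12],[41,0],[45,6],[50,0]]
[[5,12],[13,11],[17,5],[19,15],[20,12],[23,11],[27,13],[34,0],[35,12],[41,0],[45,6],[50,0]]
[[5,12],[13,11],[17,5],[19,15],[20,12],[23,11],[27,13],[34,0],[35,12],[41,0],[45,6],[50,0]]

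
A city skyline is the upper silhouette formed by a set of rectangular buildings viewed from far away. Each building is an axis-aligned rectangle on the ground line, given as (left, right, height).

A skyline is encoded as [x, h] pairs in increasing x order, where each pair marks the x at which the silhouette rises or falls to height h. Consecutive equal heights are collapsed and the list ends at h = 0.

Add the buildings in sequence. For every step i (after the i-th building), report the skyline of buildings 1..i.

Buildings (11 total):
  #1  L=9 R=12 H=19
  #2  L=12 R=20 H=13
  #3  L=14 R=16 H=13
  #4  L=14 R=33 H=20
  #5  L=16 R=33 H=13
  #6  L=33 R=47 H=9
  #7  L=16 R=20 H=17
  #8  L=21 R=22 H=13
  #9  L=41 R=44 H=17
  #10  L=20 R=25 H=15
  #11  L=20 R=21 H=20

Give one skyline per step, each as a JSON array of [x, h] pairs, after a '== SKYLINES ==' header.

== SKYLINES ==
[[9,19],[12,0]]
[[9,19],[12,13],[20,0]]
[[9,19],[12,13],[20,0]]
[[9,19],[12,13],[14,20],[33,0]]
[[9,19],[12,13],[14,20],[33,0]]
[[9,19],[12,13],[14,20],[33,9],[47,0]]
[[9,19],[12,13],[14,20],[33,9],[47,0]]
[[9,19],[12,13],[14,20],[33,9],[47,0]]
[[9,19],[12,13],[14,20],[33,9],[41,17],[44,9],[47,0]]
[[9,19],[12,13],[14,20],[33,9],[41,17],[44,9],[47,0]]
[[9,19],[12,13],[14,20],[33,9],[41,17],[44,9],[47,0]]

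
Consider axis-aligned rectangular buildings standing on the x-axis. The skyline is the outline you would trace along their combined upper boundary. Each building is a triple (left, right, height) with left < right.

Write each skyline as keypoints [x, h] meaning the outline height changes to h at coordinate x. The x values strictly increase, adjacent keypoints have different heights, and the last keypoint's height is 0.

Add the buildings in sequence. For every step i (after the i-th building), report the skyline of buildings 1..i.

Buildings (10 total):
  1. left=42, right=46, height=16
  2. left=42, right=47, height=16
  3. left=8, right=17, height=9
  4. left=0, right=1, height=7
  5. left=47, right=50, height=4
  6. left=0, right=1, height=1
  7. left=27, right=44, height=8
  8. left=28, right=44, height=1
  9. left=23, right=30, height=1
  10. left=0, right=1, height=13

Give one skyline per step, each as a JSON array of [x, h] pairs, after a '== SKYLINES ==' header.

== SKYLINES ==
[[42,16],[46,0]]
[[42,16],[47,0]]
[[8,9],[17,0],[42,16],[47,0]]
[[0,7],[1,0],[8,9],[17,0],[42,16],[47,0]]
[[0,7],[1,0],[8,9],[17,0],[42,16],[47,4],[50,0]]
[[0,7],[1,0],[8,9],[17,0],[42,16],[47,4],[50,0]]
[[0,7],[1,0],[8,9],[17,0],[27,8],[42,16],[47,4],[50,0]]
[[0,7],[1,0],[8,9],[17,0],[27,8],[42,16],[47,4],[50,0]]
[[0,7],[1,0],[8,9],[17,0],[23,1],[27,8],[42,16],[47,4],[50,0]]
[[0,13],[1,0],[8,9],[17,0],[23,1],[27,8],[42,16],[47,4],[50,0]]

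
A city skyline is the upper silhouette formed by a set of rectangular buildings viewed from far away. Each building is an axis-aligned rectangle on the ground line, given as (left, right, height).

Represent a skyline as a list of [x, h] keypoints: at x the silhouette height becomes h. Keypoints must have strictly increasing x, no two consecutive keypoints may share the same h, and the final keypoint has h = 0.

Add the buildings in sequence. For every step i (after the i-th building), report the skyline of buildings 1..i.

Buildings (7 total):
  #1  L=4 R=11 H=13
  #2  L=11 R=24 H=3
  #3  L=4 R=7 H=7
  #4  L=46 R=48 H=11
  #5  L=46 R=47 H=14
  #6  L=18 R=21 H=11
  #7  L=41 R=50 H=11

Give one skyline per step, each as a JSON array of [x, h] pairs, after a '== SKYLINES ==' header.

== SKYLINES ==
[[4,13],[11,0]]
[[4,13],[11,3],[24,0]]
[[4,13],[11,3],[24,0]]
[[4,13],[11,3],[24,0],[46,11],[48,0]]
[[4,13],[11,3],[24,0],[46,14],[47,11],[48,0]]
[[4,13],[11,3],[18,11],[21,3],[24,0],[46,14],[47,11],[48,0]]
[[4,13],[11,3],[18,11],[21,3],[24,0],[41,11],[46,14],[47,11],[50,0]]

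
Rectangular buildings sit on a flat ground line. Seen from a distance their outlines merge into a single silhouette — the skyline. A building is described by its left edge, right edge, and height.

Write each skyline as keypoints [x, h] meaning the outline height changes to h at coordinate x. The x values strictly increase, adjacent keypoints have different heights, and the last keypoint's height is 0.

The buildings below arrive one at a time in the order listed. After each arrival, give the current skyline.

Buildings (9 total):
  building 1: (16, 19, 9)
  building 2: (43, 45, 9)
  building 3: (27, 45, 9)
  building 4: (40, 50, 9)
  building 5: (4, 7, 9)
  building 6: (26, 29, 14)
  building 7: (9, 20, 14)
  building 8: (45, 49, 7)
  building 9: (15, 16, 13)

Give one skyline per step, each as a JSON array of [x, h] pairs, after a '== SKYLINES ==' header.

== SKYLINES ==
[[16,9],[19,0]]
[[16,9],[19,0],[43,9],[45,0]]
[[16,9],[19,0],[27,9],[45,0]]
[[16,9],[19,0],[27,9],[50,0]]
[[4,9],[7,0],[16,9],[19,0],[27,9],[50,0]]
[[4,9],[7,0],[16,9],[19,0],[26,14],[29,9],[50,0]]
[[4,9],[7,0],[9,14],[20,0],[26,14],[29,9],[50,0]]
[[4,9],[7,0],[9,14],[20,0],[26,14],[29,9],[50,0]]
[[4,9],[7,0],[9,14],[20,0],[26,14],[29,9],[50,0]]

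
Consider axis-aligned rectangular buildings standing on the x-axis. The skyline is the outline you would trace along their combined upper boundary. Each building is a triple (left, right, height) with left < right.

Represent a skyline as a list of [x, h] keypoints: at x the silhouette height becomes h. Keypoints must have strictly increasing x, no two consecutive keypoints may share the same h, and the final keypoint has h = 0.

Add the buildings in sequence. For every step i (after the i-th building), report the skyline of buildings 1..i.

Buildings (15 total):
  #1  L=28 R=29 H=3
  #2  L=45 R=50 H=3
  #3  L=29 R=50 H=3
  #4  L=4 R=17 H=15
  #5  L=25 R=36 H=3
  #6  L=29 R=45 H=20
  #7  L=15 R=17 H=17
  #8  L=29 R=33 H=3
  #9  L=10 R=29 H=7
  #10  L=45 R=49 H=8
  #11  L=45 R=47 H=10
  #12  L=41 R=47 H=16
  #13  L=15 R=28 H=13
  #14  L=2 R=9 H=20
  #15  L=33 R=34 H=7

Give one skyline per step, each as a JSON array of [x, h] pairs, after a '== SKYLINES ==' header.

== SKYLINES ==
[[28,3],[29,0]]
[[28,3],[29,0],[45,3],[50,0]]
[[28,3],[50,0]]
[[4,15],[17,0],[28,3],[50,0]]
[[4,15],[17,0],[25,3],[50,0]]
[[4,15],[17,0],[25,3],[29,20],[45,3],[50,0]]
[[4,15],[15,17],[17,0],[25,3],[29,20],[45,3],[50,0]]
[[4,15],[15,17],[17,0],[25,3],[29,20],[45,3],[50,0]]
[[4,15],[15,17],[17,7],[29,20],[45,3],[50,0]]
[[4,15],[15,17],[17,7],[29,20],[45,8],[49,3],[50,0]]
[[4,15],[15,17],[17,7],[29,20],[45,10],[47,8],[49,3],[50,0]]
[[4,15],[15,17],[17,7],[29,20],[45,16],[47,8],[49,3],[50,0]]
[[4,15],[15,17],[17,13],[28,7],[29,20],[45,16],[47,8],[49,3],[50,0]]
[[2,20],[9,15],[15,17],[17,13],[28,7],[29,20],[45,16],[47,8],[49,3],[50,0]]
[[2,20],[9,15],[15,17],[17,13],[28,7],[29,20],[45,16],[47,8],[49,3],[50,0]]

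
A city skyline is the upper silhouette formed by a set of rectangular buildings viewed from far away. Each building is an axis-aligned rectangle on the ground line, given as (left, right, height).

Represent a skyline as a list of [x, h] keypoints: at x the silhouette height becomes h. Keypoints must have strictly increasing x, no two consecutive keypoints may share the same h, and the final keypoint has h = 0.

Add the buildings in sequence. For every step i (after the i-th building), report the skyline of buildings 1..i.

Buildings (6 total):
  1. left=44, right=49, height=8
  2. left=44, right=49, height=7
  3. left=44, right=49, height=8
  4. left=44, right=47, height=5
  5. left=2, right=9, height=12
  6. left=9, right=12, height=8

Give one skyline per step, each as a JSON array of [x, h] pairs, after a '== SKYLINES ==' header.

== SKYLINES ==
[[44,8],[49,0]]
[[44,8],[49,0]]
[[44,8],[49,0]]
[[44,8],[49,0]]
[[2,12],[9,0],[44,8],[49,0]]
[[2,12],[9,8],[12,0],[44,8],[49,0]]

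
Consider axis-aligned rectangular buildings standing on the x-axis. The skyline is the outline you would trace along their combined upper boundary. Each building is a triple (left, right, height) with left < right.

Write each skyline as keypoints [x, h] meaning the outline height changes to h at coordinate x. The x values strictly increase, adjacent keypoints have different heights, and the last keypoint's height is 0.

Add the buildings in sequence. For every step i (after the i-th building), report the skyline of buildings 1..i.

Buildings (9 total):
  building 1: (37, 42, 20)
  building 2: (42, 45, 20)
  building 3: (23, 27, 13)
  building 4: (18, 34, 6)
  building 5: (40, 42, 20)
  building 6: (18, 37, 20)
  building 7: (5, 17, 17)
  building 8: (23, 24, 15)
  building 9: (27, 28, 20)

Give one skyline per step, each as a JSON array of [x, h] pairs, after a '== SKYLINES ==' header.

== SKYLINES ==
[[37,20],[42,0]]
[[37,20],[45,0]]
[[23,13],[27,0],[37,20],[45,0]]
[[18,6],[23,13],[27,6],[34,0],[37,20],[45,0]]
[[18,6],[23,13],[27,6],[34,0],[37,20],[45,0]]
[[18,20],[45,0]]
[[5,17],[17,0],[18,20],[45,0]]
[[5,17],[17,0],[18,20],[45,0]]
[[5,17],[17,0],[18,20],[45,0]]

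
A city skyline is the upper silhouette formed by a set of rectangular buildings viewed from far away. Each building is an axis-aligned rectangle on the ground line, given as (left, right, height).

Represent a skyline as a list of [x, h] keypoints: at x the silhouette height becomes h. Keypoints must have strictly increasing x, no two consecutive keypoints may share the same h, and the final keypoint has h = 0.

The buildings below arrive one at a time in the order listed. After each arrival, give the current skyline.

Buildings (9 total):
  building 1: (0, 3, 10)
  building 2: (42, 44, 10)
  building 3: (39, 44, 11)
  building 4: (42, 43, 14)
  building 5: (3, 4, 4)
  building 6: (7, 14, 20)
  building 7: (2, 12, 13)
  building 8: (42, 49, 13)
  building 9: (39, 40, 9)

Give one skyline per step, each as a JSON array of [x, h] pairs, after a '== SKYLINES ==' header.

== SKYLINES ==
[[0,10],[3,0]]
[[0,10],[3,0],[42,10],[44,0]]
[[0,10],[3,0],[39,11],[44,0]]
[[0,10],[3,0],[39,11],[42,14],[43,11],[44,0]]
[[0,10],[3,4],[4,0],[39,11],[42,14],[43,11],[44,0]]
[[0,10],[3,4],[4,0],[7,20],[14,0],[39,11],[42,14],[43,11],[44,0]]
[[0,10],[2,13],[7,20],[14,0],[39,11],[42,14],[43,11],[44,0]]
[[0,10],[2,13],[7,20],[14,0],[39,11],[42,14],[43,13],[49,0]]
[[0,10],[2,13],[7,20],[14,0],[39,11],[42,14],[43,13],[49,0]]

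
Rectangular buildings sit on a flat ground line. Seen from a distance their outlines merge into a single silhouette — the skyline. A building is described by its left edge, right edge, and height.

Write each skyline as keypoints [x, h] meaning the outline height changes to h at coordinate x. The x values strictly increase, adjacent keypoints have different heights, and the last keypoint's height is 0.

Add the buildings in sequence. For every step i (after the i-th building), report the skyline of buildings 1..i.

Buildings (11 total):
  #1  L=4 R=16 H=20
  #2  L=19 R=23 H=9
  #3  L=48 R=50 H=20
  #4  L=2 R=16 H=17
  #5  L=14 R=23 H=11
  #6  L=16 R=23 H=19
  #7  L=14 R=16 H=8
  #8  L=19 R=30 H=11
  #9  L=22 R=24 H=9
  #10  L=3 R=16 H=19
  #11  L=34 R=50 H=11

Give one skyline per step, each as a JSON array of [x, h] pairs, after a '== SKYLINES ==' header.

== SKYLINES ==
[[4,20],[16,0]]
[[4,20],[16,0],[19,9],[23,0]]
[[4,20],[16,0],[19,9],[23,0],[48,20],[50,0]]
[[2,17],[4,20],[16,0],[19,9],[23,0],[48,20],[50,0]]
[[2,17],[4,20],[16,11],[23,0],[48,20],[50,0]]
[[2,17],[4,20],[16,19],[23,0],[48,20],[50,0]]
[[2,17],[4,20],[16,19],[23,0],[48,20],[50,0]]
[[2,17],[4,20],[16,19],[23,11],[30,0],[48,20],[50,0]]
[[2,17],[4,20],[16,19],[23,11],[30,0],[48,20],[50,0]]
[[2,17],[3,19],[4,20],[16,19],[23,11],[30,0],[48,20],[50,0]]
[[2,17],[3,19],[4,20],[16,19],[23,11],[30,0],[34,11],[48,20],[50,0]]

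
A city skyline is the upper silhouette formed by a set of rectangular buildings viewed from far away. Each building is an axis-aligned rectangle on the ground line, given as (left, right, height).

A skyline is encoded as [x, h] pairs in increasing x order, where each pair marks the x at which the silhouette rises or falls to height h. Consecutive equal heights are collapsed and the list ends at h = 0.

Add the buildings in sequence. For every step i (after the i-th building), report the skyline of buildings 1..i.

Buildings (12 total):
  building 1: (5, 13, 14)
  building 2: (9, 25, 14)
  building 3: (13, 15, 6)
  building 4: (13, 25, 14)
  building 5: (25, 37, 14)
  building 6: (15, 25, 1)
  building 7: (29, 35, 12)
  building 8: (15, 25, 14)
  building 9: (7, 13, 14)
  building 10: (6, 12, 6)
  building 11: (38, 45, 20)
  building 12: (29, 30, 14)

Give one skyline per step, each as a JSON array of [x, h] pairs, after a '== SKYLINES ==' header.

== SKYLINES ==
[[5,14],[13,0]]
[[5,14],[25,0]]
[[5,14],[25,0]]
[[5,14],[25,0]]
[[5,14],[37,0]]
[[5,14],[37,0]]
[[5,14],[37,0]]
[[5,14],[37,0]]
[[5,14],[37,0]]
[[5,14],[37,0]]
[[5,14],[37,0],[38,20],[45,0]]
[[5,14],[37,0],[38,20],[45,0]]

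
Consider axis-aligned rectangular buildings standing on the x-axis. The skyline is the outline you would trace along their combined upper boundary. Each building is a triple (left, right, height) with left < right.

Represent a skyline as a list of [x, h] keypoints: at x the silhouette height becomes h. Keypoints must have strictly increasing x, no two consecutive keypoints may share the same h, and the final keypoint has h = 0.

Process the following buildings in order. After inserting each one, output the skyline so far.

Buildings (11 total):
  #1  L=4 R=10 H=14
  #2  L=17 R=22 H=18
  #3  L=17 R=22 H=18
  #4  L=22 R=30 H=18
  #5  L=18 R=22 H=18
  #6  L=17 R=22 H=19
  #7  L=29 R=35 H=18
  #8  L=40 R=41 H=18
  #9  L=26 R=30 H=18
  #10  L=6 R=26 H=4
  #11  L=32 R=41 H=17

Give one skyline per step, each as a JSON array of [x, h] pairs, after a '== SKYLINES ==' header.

== SKYLINES ==
[[4,14],[10,0]]
[[4,14],[10,0],[17,18],[22,0]]
[[4,14],[10,0],[17,18],[22,0]]
[[4,14],[10,0],[17,18],[30,0]]
[[4,14],[10,0],[17,18],[30,0]]
[[4,14],[10,0],[17,19],[22,18],[30,0]]
[[4,14],[10,0],[17,19],[22,18],[35,0]]
[[4,14],[10,0],[17,19],[22,18],[35,0],[40,18],[41,0]]
[[4,14],[10,0],[17,19],[22,18],[35,0],[40,18],[41,0]]
[[4,14],[10,4],[17,19],[22,18],[35,0],[40,18],[41,0]]
[[4,14],[10,4],[17,19],[22,18],[35,17],[40,18],[41,0]]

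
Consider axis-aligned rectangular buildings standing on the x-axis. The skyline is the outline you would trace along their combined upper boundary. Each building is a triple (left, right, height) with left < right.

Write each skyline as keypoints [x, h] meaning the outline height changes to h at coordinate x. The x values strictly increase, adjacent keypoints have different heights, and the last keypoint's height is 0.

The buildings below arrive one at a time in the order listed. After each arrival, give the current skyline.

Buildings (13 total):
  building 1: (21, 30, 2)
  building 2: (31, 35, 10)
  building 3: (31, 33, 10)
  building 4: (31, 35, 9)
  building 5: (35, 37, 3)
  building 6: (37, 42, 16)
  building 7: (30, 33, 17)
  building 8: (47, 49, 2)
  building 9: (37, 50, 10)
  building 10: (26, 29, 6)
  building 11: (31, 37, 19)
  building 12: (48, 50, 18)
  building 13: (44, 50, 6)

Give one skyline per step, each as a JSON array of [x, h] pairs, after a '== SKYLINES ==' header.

== SKYLINES ==
[[21,2],[30,0]]
[[21,2],[30,0],[31,10],[35,0]]
[[21,2],[30,0],[31,10],[35,0]]
[[21,2],[30,0],[31,10],[35,0]]
[[21,2],[30,0],[31,10],[35,3],[37,0]]
[[21,2],[30,0],[31,10],[35,3],[37,16],[42,0]]
[[21,2],[30,17],[33,10],[35,3],[37,16],[42,0]]
[[21,2],[30,17],[33,10],[35,3],[37,16],[42,0],[47,2],[49,0]]
[[21,2],[30,17],[33,10],[35,3],[37,16],[42,10],[50,0]]
[[21,2],[26,6],[29,2],[30,17],[33,10],[35,3],[37,16],[42,10],[50,0]]
[[21,2],[26,6],[29,2],[30,17],[31,19],[37,16],[42,10],[50,0]]
[[21,2],[26,6],[29,2],[30,17],[31,19],[37,16],[42,10],[48,18],[50,0]]
[[21,2],[26,6],[29,2],[30,17],[31,19],[37,16],[42,10],[48,18],[50,0]]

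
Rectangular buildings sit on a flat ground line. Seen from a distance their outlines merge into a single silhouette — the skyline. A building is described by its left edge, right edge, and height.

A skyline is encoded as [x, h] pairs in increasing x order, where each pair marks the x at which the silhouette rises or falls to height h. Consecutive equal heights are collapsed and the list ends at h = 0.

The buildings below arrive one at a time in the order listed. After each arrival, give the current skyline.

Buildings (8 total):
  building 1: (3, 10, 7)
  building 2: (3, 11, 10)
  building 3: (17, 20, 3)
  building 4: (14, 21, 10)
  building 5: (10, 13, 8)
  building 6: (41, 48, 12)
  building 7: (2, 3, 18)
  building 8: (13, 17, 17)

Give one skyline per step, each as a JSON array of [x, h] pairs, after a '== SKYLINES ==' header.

== SKYLINES ==
[[3,7],[10,0]]
[[3,10],[11,0]]
[[3,10],[11,0],[17,3],[20,0]]
[[3,10],[11,0],[14,10],[21,0]]
[[3,10],[11,8],[13,0],[14,10],[21,0]]
[[3,10],[11,8],[13,0],[14,10],[21,0],[41,12],[48,0]]
[[2,18],[3,10],[11,8],[13,0],[14,10],[21,0],[41,12],[48,0]]
[[2,18],[3,10],[11,8],[13,17],[17,10],[21,0],[41,12],[48,0]]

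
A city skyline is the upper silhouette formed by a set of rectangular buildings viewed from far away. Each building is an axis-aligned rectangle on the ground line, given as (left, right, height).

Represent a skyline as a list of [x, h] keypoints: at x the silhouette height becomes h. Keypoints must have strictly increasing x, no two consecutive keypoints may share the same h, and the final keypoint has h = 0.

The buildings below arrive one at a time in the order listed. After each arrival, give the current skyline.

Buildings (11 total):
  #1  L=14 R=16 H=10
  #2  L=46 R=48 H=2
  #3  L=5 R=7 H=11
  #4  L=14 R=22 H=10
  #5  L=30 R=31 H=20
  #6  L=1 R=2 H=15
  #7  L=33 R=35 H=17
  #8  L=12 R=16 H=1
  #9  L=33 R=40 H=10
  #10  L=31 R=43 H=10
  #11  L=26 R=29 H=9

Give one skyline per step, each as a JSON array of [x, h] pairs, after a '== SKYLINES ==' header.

== SKYLINES ==
[[14,10],[16,0]]
[[14,10],[16,0],[46,2],[48,0]]
[[5,11],[7,0],[14,10],[16,0],[46,2],[48,0]]
[[5,11],[7,0],[14,10],[22,0],[46,2],[48,0]]
[[5,11],[7,0],[14,10],[22,0],[30,20],[31,0],[46,2],[48,0]]
[[1,15],[2,0],[5,11],[7,0],[14,10],[22,0],[30,20],[31,0],[46,2],[48,0]]
[[1,15],[2,0],[5,11],[7,0],[14,10],[22,0],[30,20],[31,0],[33,17],[35,0],[46,2],[48,0]]
[[1,15],[2,0],[5,11],[7,0],[12,1],[14,10],[22,0],[30,20],[31,0],[33,17],[35,0],[46,2],[48,0]]
[[1,15],[2,0],[5,11],[7,0],[12,1],[14,10],[22,0],[30,20],[31,0],[33,17],[35,10],[40,0],[46,2],[48,0]]
[[1,15],[2,0],[5,11],[7,0],[12,1],[14,10],[22,0],[30,20],[31,10],[33,17],[35,10],[43,0],[46,2],[48,0]]
[[1,15],[2,0],[5,11],[7,0],[12,1],[14,10],[22,0],[26,9],[29,0],[30,20],[31,10],[33,17],[35,10],[43,0],[46,2],[48,0]]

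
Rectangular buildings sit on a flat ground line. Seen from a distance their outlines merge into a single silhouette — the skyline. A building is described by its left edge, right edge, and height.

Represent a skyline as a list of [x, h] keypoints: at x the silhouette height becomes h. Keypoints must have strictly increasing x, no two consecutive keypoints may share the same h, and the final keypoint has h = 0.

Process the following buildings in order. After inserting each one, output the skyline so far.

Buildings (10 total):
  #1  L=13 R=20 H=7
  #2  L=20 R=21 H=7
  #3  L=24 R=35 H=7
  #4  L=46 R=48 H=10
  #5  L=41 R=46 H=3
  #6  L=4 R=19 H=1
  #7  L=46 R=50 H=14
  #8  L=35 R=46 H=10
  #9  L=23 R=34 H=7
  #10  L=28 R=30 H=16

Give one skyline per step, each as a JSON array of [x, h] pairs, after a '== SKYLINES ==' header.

== SKYLINES ==
[[13,7],[20,0]]
[[13,7],[21,0]]
[[13,7],[21,0],[24,7],[35,0]]
[[13,7],[21,0],[24,7],[35,0],[46,10],[48,0]]
[[13,7],[21,0],[24,7],[35,0],[41,3],[46,10],[48,0]]
[[4,1],[13,7],[21,0],[24,7],[35,0],[41,3],[46,10],[48,0]]
[[4,1],[13,7],[21,0],[24,7],[35,0],[41,3],[46,14],[50,0]]
[[4,1],[13,7],[21,0],[24,7],[35,10],[46,14],[50,0]]
[[4,1],[13,7],[21,0],[23,7],[35,10],[46,14],[50,0]]
[[4,1],[13,7],[21,0],[23,7],[28,16],[30,7],[35,10],[46,14],[50,0]]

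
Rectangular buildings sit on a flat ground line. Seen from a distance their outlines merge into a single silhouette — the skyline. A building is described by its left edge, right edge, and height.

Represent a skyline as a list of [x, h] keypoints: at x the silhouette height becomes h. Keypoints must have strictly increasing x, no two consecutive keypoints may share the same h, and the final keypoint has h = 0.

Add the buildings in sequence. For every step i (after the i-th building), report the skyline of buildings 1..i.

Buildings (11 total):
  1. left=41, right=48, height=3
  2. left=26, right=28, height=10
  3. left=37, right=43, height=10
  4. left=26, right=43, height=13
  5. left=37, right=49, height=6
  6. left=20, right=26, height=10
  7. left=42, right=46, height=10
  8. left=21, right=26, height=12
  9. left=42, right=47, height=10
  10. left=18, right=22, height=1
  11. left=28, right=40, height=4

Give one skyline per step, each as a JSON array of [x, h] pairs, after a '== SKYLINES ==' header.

== SKYLINES ==
[[41,3],[48,0]]
[[26,10],[28,0],[41,3],[48,0]]
[[26,10],[28,0],[37,10],[43,3],[48,0]]
[[26,13],[43,3],[48,0]]
[[26,13],[43,6],[49,0]]
[[20,10],[26,13],[43,6],[49,0]]
[[20,10],[26,13],[43,10],[46,6],[49,0]]
[[20,10],[21,12],[26,13],[43,10],[46,6],[49,0]]
[[20,10],[21,12],[26,13],[43,10],[47,6],[49,0]]
[[18,1],[20,10],[21,12],[26,13],[43,10],[47,6],[49,0]]
[[18,1],[20,10],[21,12],[26,13],[43,10],[47,6],[49,0]]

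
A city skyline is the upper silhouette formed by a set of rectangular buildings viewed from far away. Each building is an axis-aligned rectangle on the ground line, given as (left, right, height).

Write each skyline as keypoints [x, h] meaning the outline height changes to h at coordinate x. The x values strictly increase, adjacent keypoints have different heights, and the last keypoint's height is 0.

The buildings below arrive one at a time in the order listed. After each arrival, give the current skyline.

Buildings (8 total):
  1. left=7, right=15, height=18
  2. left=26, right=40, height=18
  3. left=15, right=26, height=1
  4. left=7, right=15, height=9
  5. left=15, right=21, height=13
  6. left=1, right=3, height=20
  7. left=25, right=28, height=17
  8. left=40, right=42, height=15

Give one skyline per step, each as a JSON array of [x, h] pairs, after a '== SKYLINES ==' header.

== SKYLINES ==
[[7,18],[15,0]]
[[7,18],[15,0],[26,18],[40,0]]
[[7,18],[15,1],[26,18],[40,0]]
[[7,18],[15,1],[26,18],[40,0]]
[[7,18],[15,13],[21,1],[26,18],[40,0]]
[[1,20],[3,0],[7,18],[15,13],[21,1],[26,18],[40,0]]
[[1,20],[3,0],[7,18],[15,13],[21,1],[25,17],[26,18],[40,0]]
[[1,20],[3,0],[7,18],[15,13],[21,1],[25,17],[26,18],[40,15],[42,0]]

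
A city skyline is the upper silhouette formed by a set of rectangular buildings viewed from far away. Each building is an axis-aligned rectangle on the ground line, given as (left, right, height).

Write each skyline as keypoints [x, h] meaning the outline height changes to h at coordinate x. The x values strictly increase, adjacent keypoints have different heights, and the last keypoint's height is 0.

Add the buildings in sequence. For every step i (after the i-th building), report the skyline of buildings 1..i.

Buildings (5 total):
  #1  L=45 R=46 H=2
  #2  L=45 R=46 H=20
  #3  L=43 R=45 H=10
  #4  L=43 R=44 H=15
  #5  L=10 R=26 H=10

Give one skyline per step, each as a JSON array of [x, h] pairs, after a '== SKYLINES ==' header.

== SKYLINES ==
[[45,2],[46,0]]
[[45,20],[46,0]]
[[43,10],[45,20],[46,0]]
[[43,15],[44,10],[45,20],[46,0]]
[[10,10],[26,0],[43,15],[44,10],[45,20],[46,0]]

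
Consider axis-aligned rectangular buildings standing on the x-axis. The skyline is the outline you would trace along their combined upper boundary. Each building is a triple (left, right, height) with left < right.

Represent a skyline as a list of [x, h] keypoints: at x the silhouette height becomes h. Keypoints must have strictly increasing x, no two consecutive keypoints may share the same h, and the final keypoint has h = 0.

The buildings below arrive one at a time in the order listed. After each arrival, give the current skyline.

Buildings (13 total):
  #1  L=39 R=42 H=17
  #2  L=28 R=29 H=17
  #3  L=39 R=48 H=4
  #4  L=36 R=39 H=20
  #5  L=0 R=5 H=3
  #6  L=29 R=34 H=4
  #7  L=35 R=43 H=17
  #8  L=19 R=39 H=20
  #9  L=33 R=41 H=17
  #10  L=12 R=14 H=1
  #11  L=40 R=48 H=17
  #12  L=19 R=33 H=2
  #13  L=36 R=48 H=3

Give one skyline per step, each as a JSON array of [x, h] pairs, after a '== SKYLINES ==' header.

== SKYLINES ==
[[39,17],[42,0]]
[[28,17],[29,0],[39,17],[42,0]]
[[28,17],[29,0],[39,17],[42,4],[48,0]]
[[28,17],[29,0],[36,20],[39,17],[42,4],[48,0]]
[[0,3],[5,0],[28,17],[29,0],[36,20],[39,17],[42,4],[48,0]]
[[0,3],[5,0],[28,17],[29,4],[34,0],[36,20],[39,17],[42,4],[48,0]]
[[0,3],[5,0],[28,17],[29,4],[34,0],[35,17],[36,20],[39,17],[43,4],[48,0]]
[[0,3],[5,0],[19,20],[39,17],[43,4],[48,0]]
[[0,3],[5,0],[19,20],[39,17],[43,4],[48,0]]
[[0,3],[5,0],[12,1],[14,0],[19,20],[39,17],[43,4],[48,0]]
[[0,3],[5,0],[12,1],[14,0],[19,20],[39,17],[48,0]]
[[0,3],[5,0],[12,1],[14,0],[19,20],[39,17],[48,0]]
[[0,3],[5,0],[12,1],[14,0],[19,20],[39,17],[48,0]]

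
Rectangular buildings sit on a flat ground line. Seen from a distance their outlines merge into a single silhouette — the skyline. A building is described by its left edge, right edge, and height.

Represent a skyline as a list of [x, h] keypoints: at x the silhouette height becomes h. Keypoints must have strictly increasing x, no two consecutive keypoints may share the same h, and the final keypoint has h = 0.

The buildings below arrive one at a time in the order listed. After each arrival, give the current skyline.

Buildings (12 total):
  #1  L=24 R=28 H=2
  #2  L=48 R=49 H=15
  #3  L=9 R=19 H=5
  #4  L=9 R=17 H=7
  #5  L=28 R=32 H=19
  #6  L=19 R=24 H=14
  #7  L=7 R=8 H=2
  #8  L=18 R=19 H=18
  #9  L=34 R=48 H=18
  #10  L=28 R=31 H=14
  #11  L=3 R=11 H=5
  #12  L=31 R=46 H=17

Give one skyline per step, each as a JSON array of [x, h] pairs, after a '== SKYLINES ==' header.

== SKYLINES ==
[[24,2],[28,0]]
[[24,2],[28,0],[48,15],[49,0]]
[[9,5],[19,0],[24,2],[28,0],[48,15],[49,0]]
[[9,7],[17,5],[19,0],[24,2],[28,0],[48,15],[49,0]]
[[9,7],[17,5],[19,0],[24,2],[28,19],[32,0],[48,15],[49,0]]
[[9,7],[17,5],[19,14],[24,2],[28,19],[32,0],[48,15],[49,0]]
[[7,2],[8,0],[9,7],[17,5],[19,14],[24,2],[28,19],[32,0],[48,15],[49,0]]
[[7,2],[8,0],[9,7],[17,5],[18,18],[19,14],[24,2],[28,19],[32,0],[48,15],[49,0]]
[[7,2],[8,0],[9,7],[17,5],[18,18],[19,14],[24,2],[28,19],[32,0],[34,18],[48,15],[49,0]]
[[7,2],[8,0],[9,7],[17,5],[18,18],[19,14],[24,2],[28,19],[32,0],[34,18],[48,15],[49,0]]
[[3,5],[9,7],[17,5],[18,18],[19,14],[24,2],[28,19],[32,0],[34,18],[48,15],[49,0]]
[[3,5],[9,7],[17,5],[18,18],[19,14],[24,2],[28,19],[32,17],[34,18],[48,15],[49,0]]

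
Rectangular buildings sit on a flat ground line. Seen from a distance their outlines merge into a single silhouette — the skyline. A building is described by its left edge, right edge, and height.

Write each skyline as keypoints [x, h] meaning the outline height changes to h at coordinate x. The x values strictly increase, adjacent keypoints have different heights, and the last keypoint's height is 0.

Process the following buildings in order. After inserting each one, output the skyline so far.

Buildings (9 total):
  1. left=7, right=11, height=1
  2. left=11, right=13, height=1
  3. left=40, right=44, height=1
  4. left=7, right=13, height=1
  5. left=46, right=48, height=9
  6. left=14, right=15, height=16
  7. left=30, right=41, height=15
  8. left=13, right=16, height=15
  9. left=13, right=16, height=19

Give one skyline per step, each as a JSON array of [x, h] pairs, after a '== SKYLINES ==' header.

== SKYLINES ==
[[7,1],[11,0]]
[[7,1],[13,0]]
[[7,1],[13,0],[40,1],[44,0]]
[[7,1],[13,0],[40,1],[44,0]]
[[7,1],[13,0],[40,1],[44,0],[46,9],[48,0]]
[[7,1],[13,0],[14,16],[15,0],[40,1],[44,0],[46,9],[48,0]]
[[7,1],[13,0],[14,16],[15,0],[30,15],[41,1],[44,0],[46,9],[48,0]]
[[7,1],[13,15],[14,16],[15,15],[16,0],[30,15],[41,1],[44,0],[46,9],[48,0]]
[[7,1],[13,19],[16,0],[30,15],[41,1],[44,0],[46,9],[48,0]]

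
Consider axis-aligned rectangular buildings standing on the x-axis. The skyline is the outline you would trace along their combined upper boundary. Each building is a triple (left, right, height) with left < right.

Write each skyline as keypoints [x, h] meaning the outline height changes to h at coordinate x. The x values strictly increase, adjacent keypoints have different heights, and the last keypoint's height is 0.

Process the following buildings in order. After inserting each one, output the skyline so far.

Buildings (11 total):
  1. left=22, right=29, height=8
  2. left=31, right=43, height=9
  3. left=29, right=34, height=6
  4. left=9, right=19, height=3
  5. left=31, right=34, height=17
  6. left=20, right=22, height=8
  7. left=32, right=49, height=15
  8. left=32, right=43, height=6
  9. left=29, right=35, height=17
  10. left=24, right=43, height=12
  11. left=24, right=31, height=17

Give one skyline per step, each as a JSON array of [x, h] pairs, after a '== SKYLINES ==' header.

== SKYLINES ==
[[22,8],[29,0]]
[[22,8],[29,0],[31,9],[43,0]]
[[22,8],[29,6],[31,9],[43,0]]
[[9,3],[19,0],[22,8],[29,6],[31,9],[43,0]]
[[9,3],[19,0],[22,8],[29,6],[31,17],[34,9],[43,0]]
[[9,3],[19,0],[20,8],[29,6],[31,17],[34,9],[43,0]]
[[9,3],[19,0],[20,8],[29,6],[31,17],[34,15],[49,0]]
[[9,3],[19,0],[20,8],[29,6],[31,17],[34,15],[49,0]]
[[9,3],[19,0],[20,8],[29,17],[35,15],[49,0]]
[[9,3],[19,0],[20,8],[24,12],[29,17],[35,15],[49,0]]
[[9,3],[19,0],[20,8],[24,17],[35,15],[49,0]]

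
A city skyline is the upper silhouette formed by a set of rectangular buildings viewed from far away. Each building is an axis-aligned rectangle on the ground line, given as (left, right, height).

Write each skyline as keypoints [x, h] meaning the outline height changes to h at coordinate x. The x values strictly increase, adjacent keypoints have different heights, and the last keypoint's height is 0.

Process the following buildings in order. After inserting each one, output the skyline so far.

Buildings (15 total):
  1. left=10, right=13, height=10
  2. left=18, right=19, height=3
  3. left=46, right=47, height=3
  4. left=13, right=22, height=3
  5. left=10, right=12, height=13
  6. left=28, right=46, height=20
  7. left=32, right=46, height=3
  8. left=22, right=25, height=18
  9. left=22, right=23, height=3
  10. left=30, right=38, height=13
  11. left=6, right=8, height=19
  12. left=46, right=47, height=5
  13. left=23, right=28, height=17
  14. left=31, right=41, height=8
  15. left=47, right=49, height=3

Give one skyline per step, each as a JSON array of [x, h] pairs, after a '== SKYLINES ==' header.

== SKYLINES ==
[[10,10],[13,0]]
[[10,10],[13,0],[18,3],[19,0]]
[[10,10],[13,0],[18,3],[19,0],[46,3],[47,0]]
[[10,10],[13,3],[22,0],[46,3],[47,0]]
[[10,13],[12,10],[13,3],[22,0],[46,3],[47,0]]
[[10,13],[12,10],[13,3],[22,0],[28,20],[46,3],[47,0]]
[[10,13],[12,10],[13,3],[22,0],[28,20],[46,3],[47,0]]
[[10,13],[12,10],[13,3],[22,18],[25,0],[28,20],[46,3],[47,0]]
[[10,13],[12,10],[13,3],[22,18],[25,0],[28,20],[46,3],[47,0]]
[[10,13],[12,10],[13,3],[22,18],[25,0],[28,20],[46,3],[47,0]]
[[6,19],[8,0],[10,13],[12,10],[13,3],[22,18],[25,0],[28,20],[46,3],[47,0]]
[[6,19],[8,0],[10,13],[12,10],[13,3],[22,18],[25,0],[28,20],[46,5],[47,0]]
[[6,19],[8,0],[10,13],[12,10],[13,3],[22,18],[25,17],[28,20],[46,5],[47,0]]
[[6,19],[8,0],[10,13],[12,10],[13,3],[22,18],[25,17],[28,20],[46,5],[47,0]]
[[6,19],[8,0],[10,13],[12,10],[13,3],[22,18],[25,17],[28,20],[46,5],[47,3],[49,0]]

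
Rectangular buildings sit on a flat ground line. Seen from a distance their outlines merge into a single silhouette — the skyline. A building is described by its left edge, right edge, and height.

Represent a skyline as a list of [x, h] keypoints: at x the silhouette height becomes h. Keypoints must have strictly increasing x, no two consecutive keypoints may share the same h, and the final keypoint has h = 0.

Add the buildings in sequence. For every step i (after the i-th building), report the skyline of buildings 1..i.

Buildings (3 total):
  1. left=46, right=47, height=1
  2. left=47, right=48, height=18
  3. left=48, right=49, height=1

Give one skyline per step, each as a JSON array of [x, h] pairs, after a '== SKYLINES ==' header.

== SKYLINES ==
[[46,1],[47,0]]
[[46,1],[47,18],[48,0]]
[[46,1],[47,18],[48,1],[49,0]]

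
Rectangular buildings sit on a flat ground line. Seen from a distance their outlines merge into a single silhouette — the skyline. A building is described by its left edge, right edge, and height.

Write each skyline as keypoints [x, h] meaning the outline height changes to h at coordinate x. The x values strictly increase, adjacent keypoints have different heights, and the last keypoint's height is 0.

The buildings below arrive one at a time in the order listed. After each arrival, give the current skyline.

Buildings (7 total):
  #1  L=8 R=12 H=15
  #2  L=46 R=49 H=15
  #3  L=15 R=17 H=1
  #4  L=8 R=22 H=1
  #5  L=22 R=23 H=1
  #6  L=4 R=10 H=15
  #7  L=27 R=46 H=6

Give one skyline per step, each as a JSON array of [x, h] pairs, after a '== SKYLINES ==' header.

== SKYLINES ==
[[8,15],[12,0]]
[[8,15],[12,0],[46,15],[49,0]]
[[8,15],[12,0],[15,1],[17,0],[46,15],[49,0]]
[[8,15],[12,1],[22,0],[46,15],[49,0]]
[[8,15],[12,1],[23,0],[46,15],[49,0]]
[[4,15],[12,1],[23,0],[46,15],[49,0]]
[[4,15],[12,1],[23,0],[27,6],[46,15],[49,0]]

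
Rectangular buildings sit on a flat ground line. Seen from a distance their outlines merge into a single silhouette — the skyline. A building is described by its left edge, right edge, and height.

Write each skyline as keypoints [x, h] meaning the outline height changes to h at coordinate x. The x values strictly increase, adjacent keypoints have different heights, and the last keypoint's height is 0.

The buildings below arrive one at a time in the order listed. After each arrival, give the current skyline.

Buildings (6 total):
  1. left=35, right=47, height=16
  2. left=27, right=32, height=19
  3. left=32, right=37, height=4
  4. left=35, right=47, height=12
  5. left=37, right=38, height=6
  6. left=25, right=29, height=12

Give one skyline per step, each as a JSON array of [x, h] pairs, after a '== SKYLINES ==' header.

== SKYLINES ==
[[35,16],[47,0]]
[[27,19],[32,0],[35,16],[47,0]]
[[27,19],[32,4],[35,16],[47,0]]
[[27,19],[32,4],[35,16],[47,0]]
[[27,19],[32,4],[35,16],[47,0]]
[[25,12],[27,19],[32,4],[35,16],[47,0]]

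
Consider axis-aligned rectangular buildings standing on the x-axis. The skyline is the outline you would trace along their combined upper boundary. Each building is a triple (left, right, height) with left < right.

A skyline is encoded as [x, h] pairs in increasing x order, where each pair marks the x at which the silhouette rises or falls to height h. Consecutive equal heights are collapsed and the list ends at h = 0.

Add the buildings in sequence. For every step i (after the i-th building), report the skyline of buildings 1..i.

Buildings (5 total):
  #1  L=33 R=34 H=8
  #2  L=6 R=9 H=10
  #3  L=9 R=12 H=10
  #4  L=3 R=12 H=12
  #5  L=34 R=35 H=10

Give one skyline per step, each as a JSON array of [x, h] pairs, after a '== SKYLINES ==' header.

== SKYLINES ==
[[33,8],[34,0]]
[[6,10],[9,0],[33,8],[34,0]]
[[6,10],[12,0],[33,8],[34,0]]
[[3,12],[12,0],[33,8],[34,0]]
[[3,12],[12,0],[33,8],[34,10],[35,0]]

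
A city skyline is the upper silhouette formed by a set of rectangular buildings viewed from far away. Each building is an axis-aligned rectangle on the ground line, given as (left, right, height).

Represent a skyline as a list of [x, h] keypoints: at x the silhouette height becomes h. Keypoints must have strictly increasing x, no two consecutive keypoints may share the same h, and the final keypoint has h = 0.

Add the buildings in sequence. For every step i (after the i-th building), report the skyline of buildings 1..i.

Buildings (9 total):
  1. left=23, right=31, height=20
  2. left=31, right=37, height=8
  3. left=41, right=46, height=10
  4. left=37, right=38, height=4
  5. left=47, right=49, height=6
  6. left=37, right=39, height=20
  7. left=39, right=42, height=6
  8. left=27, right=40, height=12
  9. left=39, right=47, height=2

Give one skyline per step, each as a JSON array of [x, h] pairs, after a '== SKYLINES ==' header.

== SKYLINES ==
[[23,20],[31,0]]
[[23,20],[31,8],[37,0]]
[[23,20],[31,8],[37,0],[41,10],[46,0]]
[[23,20],[31,8],[37,4],[38,0],[41,10],[46,0]]
[[23,20],[31,8],[37,4],[38,0],[41,10],[46,0],[47,6],[49,0]]
[[23,20],[31,8],[37,20],[39,0],[41,10],[46,0],[47,6],[49,0]]
[[23,20],[31,8],[37,20],[39,6],[41,10],[46,0],[47,6],[49,0]]
[[23,20],[31,12],[37,20],[39,12],[40,6],[41,10],[46,0],[47,6],[49,0]]
[[23,20],[31,12],[37,20],[39,12],[40,6],[41,10],[46,2],[47,6],[49,0]]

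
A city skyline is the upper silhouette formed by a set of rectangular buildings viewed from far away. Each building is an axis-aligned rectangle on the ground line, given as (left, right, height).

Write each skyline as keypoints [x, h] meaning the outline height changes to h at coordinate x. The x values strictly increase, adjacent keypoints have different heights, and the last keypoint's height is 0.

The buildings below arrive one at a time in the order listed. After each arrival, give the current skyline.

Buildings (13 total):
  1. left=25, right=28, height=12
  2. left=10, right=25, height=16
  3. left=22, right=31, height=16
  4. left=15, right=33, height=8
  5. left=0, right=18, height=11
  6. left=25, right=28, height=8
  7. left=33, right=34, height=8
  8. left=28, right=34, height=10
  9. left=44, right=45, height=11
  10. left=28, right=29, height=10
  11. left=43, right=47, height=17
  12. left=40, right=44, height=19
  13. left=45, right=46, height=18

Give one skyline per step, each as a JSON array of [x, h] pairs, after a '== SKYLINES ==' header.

== SKYLINES ==
[[25,12],[28,0]]
[[10,16],[25,12],[28,0]]
[[10,16],[31,0]]
[[10,16],[31,8],[33,0]]
[[0,11],[10,16],[31,8],[33,0]]
[[0,11],[10,16],[31,8],[33,0]]
[[0,11],[10,16],[31,8],[34,0]]
[[0,11],[10,16],[31,10],[34,0]]
[[0,11],[10,16],[31,10],[34,0],[44,11],[45,0]]
[[0,11],[10,16],[31,10],[34,0],[44,11],[45,0]]
[[0,11],[10,16],[31,10],[34,0],[43,17],[47,0]]
[[0,11],[10,16],[31,10],[34,0],[40,19],[44,17],[47,0]]
[[0,11],[10,16],[31,10],[34,0],[40,19],[44,17],[45,18],[46,17],[47,0]]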